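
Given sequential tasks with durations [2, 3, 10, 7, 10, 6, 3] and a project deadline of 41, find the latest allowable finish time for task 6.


LF(activity 6) = deadline - sum of successor durations
Successors: activities 7 through 7 with durations [3]
Sum of successor durations = 3
LF = 41 - 3 = 38

38


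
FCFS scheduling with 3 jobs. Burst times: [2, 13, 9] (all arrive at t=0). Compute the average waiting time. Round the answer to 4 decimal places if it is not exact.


FCFS order (as given): [2, 13, 9]
Waiting times:
  Job 1: wait = 0
  Job 2: wait = 2
  Job 3: wait = 15
Sum of waiting times = 17
Average waiting time = 17/3 = 5.6667

5.6667


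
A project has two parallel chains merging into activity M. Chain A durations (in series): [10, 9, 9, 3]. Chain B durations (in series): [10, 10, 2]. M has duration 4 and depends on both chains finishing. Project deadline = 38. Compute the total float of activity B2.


Forward pass: ES(B2) = sum of predecessors on chain B = 10
EF = ES + duration = 10 + 10 = 20
Backward pass: LF(M) = deadline = 38; LS(M) = 38 - 4 = 34
LF(B2) = LS(M) - sum(successors on chain B) = 34 - 2 = 32
LS = LF - duration = 32 - 10 = 22
Total float = LS - ES = 22 - 10 = 12

12


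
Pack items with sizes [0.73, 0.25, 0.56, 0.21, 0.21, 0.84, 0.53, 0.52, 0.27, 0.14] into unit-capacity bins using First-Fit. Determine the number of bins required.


Place items sequentially using First-Fit:
  Item 0.73 -> new Bin 1
  Item 0.25 -> Bin 1 (now 0.98)
  Item 0.56 -> new Bin 2
  Item 0.21 -> Bin 2 (now 0.77)
  Item 0.21 -> Bin 2 (now 0.98)
  Item 0.84 -> new Bin 3
  Item 0.53 -> new Bin 4
  Item 0.52 -> new Bin 5
  Item 0.27 -> Bin 4 (now 0.8)
  Item 0.14 -> Bin 3 (now 0.98)
Total bins used = 5

5


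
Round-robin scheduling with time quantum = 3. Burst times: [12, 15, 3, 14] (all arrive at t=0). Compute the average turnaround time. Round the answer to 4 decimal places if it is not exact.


Time quantum = 3
Execution trace:
  J1 runs 3 units, time = 3
  J2 runs 3 units, time = 6
  J3 runs 3 units, time = 9
  J4 runs 3 units, time = 12
  J1 runs 3 units, time = 15
  J2 runs 3 units, time = 18
  J4 runs 3 units, time = 21
  J1 runs 3 units, time = 24
  J2 runs 3 units, time = 27
  J4 runs 3 units, time = 30
  J1 runs 3 units, time = 33
  J2 runs 3 units, time = 36
  J4 runs 3 units, time = 39
  J2 runs 3 units, time = 42
  J4 runs 2 units, time = 44
Finish times: [33, 42, 9, 44]
Average turnaround = 128/4 = 32.0

32.0


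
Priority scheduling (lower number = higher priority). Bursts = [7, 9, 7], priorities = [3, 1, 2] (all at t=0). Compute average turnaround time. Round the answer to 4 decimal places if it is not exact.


Sort by priority (ascending = highest first):
Order: [(1, 9), (2, 7), (3, 7)]
Completion times:
  Priority 1, burst=9, C=9
  Priority 2, burst=7, C=16
  Priority 3, burst=7, C=23
Average turnaround = 48/3 = 16.0

16.0


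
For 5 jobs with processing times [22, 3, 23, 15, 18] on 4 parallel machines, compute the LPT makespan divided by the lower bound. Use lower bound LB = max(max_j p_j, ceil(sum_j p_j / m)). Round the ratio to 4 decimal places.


LPT order: [23, 22, 18, 15, 3]
Machine loads after assignment: [23, 22, 18, 18]
LPT makespan = 23
Lower bound = max(max_job, ceil(total/4)) = max(23, 21) = 23
Ratio = 23 / 23 = 1.0

1.0


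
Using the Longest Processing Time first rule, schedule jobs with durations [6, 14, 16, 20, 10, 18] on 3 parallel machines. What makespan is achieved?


Sort jobs in decreasing order (LPT): [20, 18, 16, 14, 10, 6]
Assign each job to the least loaded machine:
  Machine 1: jobs [20, 6], load = 26
  Machine 2: jobs [18, 10], load = 28
  Machine 3: jobs [16, 14], load = 30
Makespan = max load = 30

30


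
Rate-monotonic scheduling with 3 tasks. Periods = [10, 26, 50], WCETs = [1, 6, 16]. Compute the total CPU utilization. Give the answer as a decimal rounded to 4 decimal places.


Compute individual utilizations (exact fractions):
  Task 1: C/T = 1/10 (approx. 0.1)
  Task 2: C/T = 6/26 = 3/13 (approx. 0.2308)
  Task 3: C/T = 16/50 = 8/25 (approx. 0.32)
Total utilization U = 1/10 + 3/13 + 8/25 = 423/650
Rounded to 4 decimal places: U = 0.6508
RM (Liu & Layland) bound for 3 tasks = 0.779763; compare with U = 423/650 (approx. 0.650769)
U <= bound, so schedulable by RM sufficient condition.

0.6508


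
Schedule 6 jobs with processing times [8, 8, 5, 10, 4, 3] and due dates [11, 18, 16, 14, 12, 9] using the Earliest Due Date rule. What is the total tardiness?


Sort by due date (EDD order): [(3, 9), (8, 11), (4, 12), (10, 14), (5, 16), (8, 18)]
Compute completion times and tardiness:
  Job 1: p=3, d=9, C=3, tardiness=max(0,3-9)=0
  Job 2: p=8, d=11, C=11, tardiness=max(0,11-11)=0
  Job 3: p=4, d=12, C=15, tardiness=max(0,15-12)=3
  Job 4: p=10, d=14, C=25, tardiness=max(0,25-14)=11
  Job 5: p=5, d=16, C=30, tardiness=max(0,30-16)=14
  Job 6: p=8, d=18, C=38, tardiness=max(0,38-18)=20
Total tardiness = 48

48


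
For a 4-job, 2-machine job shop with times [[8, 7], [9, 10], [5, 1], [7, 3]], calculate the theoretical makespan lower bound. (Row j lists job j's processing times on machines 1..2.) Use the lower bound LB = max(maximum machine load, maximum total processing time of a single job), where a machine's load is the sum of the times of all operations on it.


Machine loads:
  Machine 1: 8 + 9 + 5 + 7 = 29
  Machine 2: 7 + 10 + 1 + 3 = 21
Max machine load = 29
Job totals:
  Job 1: 15
  Job 2: 19
  Job 3: 6
  Job 4: 10
Max job total = 19
Lower bound = max(29, 19) = 29

29


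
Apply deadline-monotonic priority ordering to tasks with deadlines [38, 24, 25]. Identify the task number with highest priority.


Sort tasks by relative deadline (ascending):
  Task 2: deadline = 24
  Task 3: deadline = 25
  Task 1: deadline = 38
Priority order (highest first): [2, 3, 1]
Highest priority task = 2

2


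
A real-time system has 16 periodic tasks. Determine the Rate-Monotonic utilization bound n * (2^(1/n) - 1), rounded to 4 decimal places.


Compute 2^(1/16) = 1.0442737824
Subtract 1: 1.0442737824 - 1 = 0.0442737824
Multiply by n: 16 * 0.0442737824 = 0.7083805184
Round to 4 dp: 0.7084

0.7084


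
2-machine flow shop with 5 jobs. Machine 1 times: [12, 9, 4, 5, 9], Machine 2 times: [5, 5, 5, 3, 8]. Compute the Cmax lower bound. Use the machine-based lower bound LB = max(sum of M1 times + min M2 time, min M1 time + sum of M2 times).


LB1 = sum(M1 times) + min(M2 times) = 39 + 3 = 42
LB2 = min(M1 times) + sum(M2 times) = 4 + 26 = 30
Lower bound = max(LB1, LB2) = max(42, 30) = 42

42


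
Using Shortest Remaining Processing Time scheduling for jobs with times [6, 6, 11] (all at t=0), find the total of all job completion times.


Since all jobs arrive at t=0, SRPT equals SPT ordering.
SPT order: [6, 6, 11]
Completion times:
  Job 1: p=6, C=6
  Job 2: p=6, C=12
  Job 3: p=11, C=23
Total completion time = 6 + 12 + 23 = 41

41


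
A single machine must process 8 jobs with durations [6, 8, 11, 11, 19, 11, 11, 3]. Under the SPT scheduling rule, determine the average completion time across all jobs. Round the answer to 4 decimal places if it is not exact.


Sort jobs by processing time (SPT order): [3, 6, 8, 11, 11, 11, 11, 19]
Compute completion times sequentially:
  Job 1: processing = 3, completes at 3
  Job 2: processing = 6, completes at 9
  Job 3: processing = 8, completes at 17
  Job 4: processing = 11, completes at 28
  Job 5: processing = 11, completes at 39
  Job 6: processing = 11, completes at 50
  Job 7: processing = 11, completes at 61
  Job 8: processing = 19, completes at 80
Sum of completion times = 287
Average completion time = 287/8 = 35.875

35.875


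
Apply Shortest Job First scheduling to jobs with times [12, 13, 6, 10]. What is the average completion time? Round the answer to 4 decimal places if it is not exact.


SJF order (ascending): [6, 10, 12, 13]
Completion times:
  Job 1: burst=6, C=6
  Job 2: burst=10, C=16
  Job 3: burst=12, C=28
  Job 4: burst=13, C=41
Average completion = 91/4 = 22.75

22.75


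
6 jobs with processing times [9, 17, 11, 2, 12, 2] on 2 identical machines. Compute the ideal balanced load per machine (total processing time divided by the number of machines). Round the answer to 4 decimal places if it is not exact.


Total processing time = 9 + 17 + 11 + 2 + 12 + 2 = 53
Number of machines = 2
Ideal balanced load = 53 / 2 = 26.5

26.5


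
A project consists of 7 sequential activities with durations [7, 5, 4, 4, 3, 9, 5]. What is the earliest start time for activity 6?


Activity 6 starts after activities 1 through 5 complete.
Predecessor durations: [7, 5, 4, 4, 3]
ES = 7 + 5 + 4 + 4 + 3 = 23

23


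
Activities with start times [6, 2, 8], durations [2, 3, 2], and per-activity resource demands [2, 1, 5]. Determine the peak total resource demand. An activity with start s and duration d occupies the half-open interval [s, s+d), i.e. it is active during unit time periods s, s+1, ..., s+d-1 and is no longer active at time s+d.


Each activity i is active on [start_i, start_i + duration_i).
Compute total resource usage per time slot:
  t=0: active resources = [], total = 0
  t=1: active resources = [], total = 0
  t=2: active resources = [1], total = 1
  t=3: active resources = [1], total = 1
  t=4: active resources = [1], total = 1
  t=5: active resources = [], total = 0
  t=6: active resources = [2], total = 2
  t=7: active resources = [2], total = 2
  t=8: active resources = [5], total = 5
  t=9: active resources = [5], total = 5
Peak resource demand = 5

5


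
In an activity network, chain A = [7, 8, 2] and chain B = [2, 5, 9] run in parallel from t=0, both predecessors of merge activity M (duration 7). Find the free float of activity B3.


ES(B3) = sum of predecessors on chain B = 7
EF(B3) = ES + duration = 7 + 9 = 16
Successor of B3 is M. ES(M) = max(sum(A), sum(B)) = max(17, 16) = 17
Free float = ES(successor) - EF(current) = 17 - 16 = 1

1


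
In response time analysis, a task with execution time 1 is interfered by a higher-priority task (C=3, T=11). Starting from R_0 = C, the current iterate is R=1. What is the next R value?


R_next = C + ceil(R_prev / T_hp) * C_hp
ceil(1 / 11) = ceil(0.0909) = 1
Interference = 1 * 3 = 3
R_next = 1 + 3 = 4

4


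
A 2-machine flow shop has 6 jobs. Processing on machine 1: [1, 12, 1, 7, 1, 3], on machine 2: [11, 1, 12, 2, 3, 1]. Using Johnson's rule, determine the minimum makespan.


Apply Johnson's rule:
  Group 1 (a <= b): [(1, 1, 11), (3, 1, 12), (5, 1, 3)]
  Group 2 (a > b): [(4, 7, 2), (2, 12, 1), (6, 3, 1)]
Optimal job order: [1, 3, 5, 4, 2, 6]
Schedule:
  Job 1: M1 done at 1, M2 done at 12
  Job 3: M1 done at 2, M2 done at 24
  Job 5: M1 done at 3, M2 done at 27
  Job 4: M1 done at 10, M2 done at 29
  Job 2: M1 done at 22, M2 done at 30
  Job 6: M1 done at 25, M2 done at 31
Makespan = 31

31


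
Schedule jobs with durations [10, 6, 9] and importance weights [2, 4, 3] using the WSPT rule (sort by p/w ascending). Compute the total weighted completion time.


Compute p/w ratios and sort ascending (WSPT): [(6, 4), (9, 3), (10, 2)]
Compute weighted completion times:
  Job (p=6,w=4): C=6, w*C=4*6=24
  Job (p=9,w=3): C=15, w*C=3*15=45
  Job (p=10,w=2): C=25, w*C=2*25=50
Total weighted completion time = 119

119


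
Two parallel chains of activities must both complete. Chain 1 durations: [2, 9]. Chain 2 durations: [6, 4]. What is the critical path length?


Path A total = 2 + 9 = 11
Path B total = 6 + 4 = 10
Critical path = longest path = max(11, 10) = 11

11


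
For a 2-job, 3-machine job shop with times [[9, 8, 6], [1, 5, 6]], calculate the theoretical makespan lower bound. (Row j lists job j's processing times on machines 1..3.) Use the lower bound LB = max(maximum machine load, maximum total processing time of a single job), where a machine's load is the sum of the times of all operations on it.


Machine loads:
  Machine 1: 9 + 1 = 10
  Machine 2: 8 + 5 = 13
  Machine 3: 6 + 6 = 12
Max machine load = 13
Job totals:
  Job 1: 23
  Job 2: 12
Max job total = 23
Lower bound = max(13, 23) = 23

23


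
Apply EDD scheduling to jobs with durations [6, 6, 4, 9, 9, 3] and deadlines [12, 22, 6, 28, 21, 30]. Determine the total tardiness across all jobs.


Sort by due date (EDD order): [(4, 6), (6, 12), (9, 21), (6, 22), (9, 28), (3, 30)]
Compute completion times and tardiness:
  Job 1: p=4, d=6, C=4, tardiness=max(0,4-6)=0
  Job 2: p=6, d=12, C=10, tardiness=max(0,10-12)=0
  Job 3: p=9, d=21, C=19, tardiness=max(0,19-21)=0
  Job 4: p=6, d=22, C=25, tardiness=max(0,25-22)=3
  Job 5: p=9, d=28, C=34, tardiness=max(0,34-28)=6
  Job 6: p=3, d=30, C=37, tardiness=max(0,37-30)=7
Total tardiness = 16

16


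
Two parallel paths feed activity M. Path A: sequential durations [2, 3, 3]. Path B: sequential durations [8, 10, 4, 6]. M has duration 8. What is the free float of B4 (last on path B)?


ES(B4) = sum of predecessors on chain B = 22
EF(B4) = ES + duration = 22 + 6 = 28
Successor of B4 is M. ES(M) = max(sum(A), sum(B)) = max(8, 28) = 28
Free float = ES(successor) - EF(current) = 28 - 28 = 0

0


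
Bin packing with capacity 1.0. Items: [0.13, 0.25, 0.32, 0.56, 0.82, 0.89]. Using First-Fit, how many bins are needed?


Place items sequentially using First-Fit:
  Item 0.13 -> new Bin 1
  Item 0.25 -> Bin 1 (now 0.38)
  Item 0.32 -> Bin 1 (now 0.7)
  Item 0.56 -> new Bin 2
  Item 0.82 -> new Bin 3
  Item 0.89 -> new Bin 4
Total bins used = 4

4


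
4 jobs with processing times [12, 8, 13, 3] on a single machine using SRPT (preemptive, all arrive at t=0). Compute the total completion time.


Since all jobs arrive at t=0, SRPT equals SPT ordering.
SPT order: [3, 8, 12, 13]
Completion times:
  Job 1: p=3, C=3
  Job 2: p=8, C=11
  Job 3: p=12, C=23
  Job 4: p=13, C=36
Total completion time = 3 + 11 + 23 + 36 = 73

73


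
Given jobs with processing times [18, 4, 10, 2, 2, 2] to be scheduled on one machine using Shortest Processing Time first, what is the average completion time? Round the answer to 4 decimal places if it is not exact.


Sort jobs by processing time (SPT order): [2, 2, 2, 4, 10, 18]
Compute completion times sequentially:
  Job 1: processing = 2, completes at 2
  Job 2: processing = 2, completes at 4
  Job 3: processing = 2, completes at 6
  Job 4: processing = 4, completes at 10
  Job 5: processing = 10, completes at 20
  Job 6: processing = 18, completes at 38
Sum of completion times = 80
Average completion time = 80/6 = 13.3333

13.3333


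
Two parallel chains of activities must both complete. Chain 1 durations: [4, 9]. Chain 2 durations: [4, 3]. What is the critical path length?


Path A total = 4 + 9 = 13
Path B total = 4 + 3 = 7
Critical path = longest path = max(13, 7) = 13

13


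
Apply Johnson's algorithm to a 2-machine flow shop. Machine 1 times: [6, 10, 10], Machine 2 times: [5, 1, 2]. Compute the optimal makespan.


Apply Johnson's rule:
  Group 1 (a <= b): []
  Group 2 (a > b): [(1, 6, 5), (3, 10, 2), (2, 10, 1)]
Optimal job order: [1, 3, 2]
Schedule:
  Job 1: M1 done at 6, M2 done at 11
  Job 3: M1 done at 16, M2 done at 18
  Job 2: M1 done at 26, M2 done at 27
Makespan = 27

27


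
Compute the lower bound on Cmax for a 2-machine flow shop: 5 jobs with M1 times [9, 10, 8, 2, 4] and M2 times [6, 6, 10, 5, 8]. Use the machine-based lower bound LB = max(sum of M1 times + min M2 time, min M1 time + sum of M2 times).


LB1 = sum(M1 times) + min(M2 times) = 33 + 5 = 38
LB2 = min(M1 times) + sum(M2 times) = 2 + 35 = 37
Lower bound = max(LB1, LB2) = max(38, 37) = 38

38


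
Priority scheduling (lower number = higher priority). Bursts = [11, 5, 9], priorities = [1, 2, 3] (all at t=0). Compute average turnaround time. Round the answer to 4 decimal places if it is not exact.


Sort by priority (ascending = highest first):
Order: [(1, 11), (2, 5), (3, 9)]
Completion times:
  Priority 1, burst=11, C=11
  Priority 2, burst=5, C=16
  Priority 3, burst=9, C=25
Average turnaround = 52/3 = 17.3333

17.3333


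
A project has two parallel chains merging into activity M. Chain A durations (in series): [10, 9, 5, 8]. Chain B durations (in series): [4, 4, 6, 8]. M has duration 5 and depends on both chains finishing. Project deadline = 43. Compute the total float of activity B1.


Forward pass: ES(B1) = sum of predecessors on chain B = 0
EF = ES + duration = 0 + 4 = 4
Backward pass: LF(M) = deadline = 43; LS(M) = 43 - 5 = 38
LF(B1) = LS(M) - sum(successors on chain B) = 38 - 18 = 20
LS = LF - duration = 20 - 4 = 16
Total float = LS - ES = 16 - 0 = 16

16


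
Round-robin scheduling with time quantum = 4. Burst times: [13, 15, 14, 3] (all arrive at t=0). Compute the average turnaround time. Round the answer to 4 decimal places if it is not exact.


Time quantum = 4
Execution trace:
  J1 runs 4 units, time = 4
  J2 runs 4 units, time = 8
  J3 runs 4 units, time = 12
  J4 runs 3 units, time = 15
  J1 runs 4 units, time = 19
  J2 runs 4 units, time = 23
  J3 runs 4 units, time = 27
  J1 runs 4 units, time = 31
  J2 runs 4 units, time = 35
  J3 runs 4 units, time = 39
  J1 runs 1 units, time = 40
  J2 runs 3 units, time = 43
  J3 runs 2 units, time = 45
Finish times: [40, 43, 45, 15]
Average turnaround = 143/4 = 35.75

35.75


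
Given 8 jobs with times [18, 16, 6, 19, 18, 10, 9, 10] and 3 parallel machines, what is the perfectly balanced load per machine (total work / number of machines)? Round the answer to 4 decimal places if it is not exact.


Total processing time = 18 + 16 + 6 + 19 + 18 + 10 + 9 + 10 = 106
Number of machines = 3
Ideal balanced load = 106 / 3 = 35.3333

35.3333


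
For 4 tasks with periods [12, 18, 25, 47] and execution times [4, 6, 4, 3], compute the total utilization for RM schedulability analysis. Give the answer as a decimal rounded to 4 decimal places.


Compute individual utilizations (exact fractions):
  Task 1: C/T = 4/12 = 1/3 (approx. 0.3333)
  Task 2: C/T = 6/18 = 1/3 (approx. 0.3333)
  Task 3: C/T = 4/25 (approx. 0.16)
  Task 4: C/T = 3/47 (approx. 0.0638)
Total utilization U = 1/3 + 1/3 + 4/25 + 3/47 = 3139/3525
Rounded to 4 decimal places: U = 0.8905
RM (Liu & Layland) bound for 4 tasks = 0.756828; compare with U = 3139/3525 (approx. 0.890496)
bound < U <= 1, so the RM sufficient condition is not met (inconclusive; an exact test such as response-time analysis is needed).

0.8905


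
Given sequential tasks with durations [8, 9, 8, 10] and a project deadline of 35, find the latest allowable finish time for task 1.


LF(activity 1) = deadline - sum of successor durations
Successors: activities 2 through 4 with durations [9, 8, 10]
Sum of successor durations = 27
LF = 35 - 27 = 8

8


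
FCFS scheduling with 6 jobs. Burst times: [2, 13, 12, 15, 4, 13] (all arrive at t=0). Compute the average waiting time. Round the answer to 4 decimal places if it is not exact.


FCFS order (as given): [2, 13, 12, 15, 4, 13]
Waiting times:
  Job 1: wait = 0
  Job 2: wait = 2
  Job 3: wait = 15
  Job 4: wait = 27
  Job 5: wait = 42
  Job 6: wait = 46
Sum of waiting times = 132
Average waiting time = 132/6 = 22.0

22.0


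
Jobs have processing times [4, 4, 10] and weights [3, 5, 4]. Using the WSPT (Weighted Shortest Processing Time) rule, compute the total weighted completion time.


Compute p/w ratios and sort ascending (WSPT): [(4, 5), (4, 3), (10, 4)]
Compute weighted completion times:
  Job (p=4,w=5): C=4, w*C=5*4=20
  Job (p=4,w=3): C=8, w*C=3*8=24
  Job (p=10,w=4): C=18, w*C=4*18=72
Total weighted completion time = 116

116


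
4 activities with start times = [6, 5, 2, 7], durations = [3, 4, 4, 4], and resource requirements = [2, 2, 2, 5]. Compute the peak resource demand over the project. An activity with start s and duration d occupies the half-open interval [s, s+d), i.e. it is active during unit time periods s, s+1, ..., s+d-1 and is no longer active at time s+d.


Each activity i is active on [start_i, start_i + duration_i).
Compute total resource usage per time slot:
  t=0: active resources = [], total = 0
  t=1: active resources = [], total = 0
  t=2: active resources = [2], total = 2
  t=3: active resources = [2], total = 2
  t=4: active resources = [2], total = 2
  t=5: active resources = [2, 2], total = 4
  t=6: active resources = [2, 2], total = 4
  t=7: active resources = [2, 2, 5], total = 9
  t=8: active resources = [2, 2, 5], total = 9
  t=9: active resources = [5], total = 5
  t=10: active resources = [5], total = 5
Peak resource demand = 9

9


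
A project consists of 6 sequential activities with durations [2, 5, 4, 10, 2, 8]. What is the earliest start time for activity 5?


Activity 5 starts after activities 1 through 4 complete.
Predecessor durations: [2, 5, 4, 10]
ES = 2 + 5 + 4 + 10 = 21

21


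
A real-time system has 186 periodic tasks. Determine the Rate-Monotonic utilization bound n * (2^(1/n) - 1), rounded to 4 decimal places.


Compute 2^(1/186) = 1.0037335501
Subtract 1: 1.0037335501 - 1 = 0.0037335501
Multiply by n: 186 * 0.0037335501 = 0.6944403186
Round to 4 dp: 0.6944

0.6944


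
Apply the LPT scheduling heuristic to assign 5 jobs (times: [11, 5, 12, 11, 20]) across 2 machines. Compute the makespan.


Sort jobs in decreasing order (LPT): [20, 12, 11, 11, 5]
Assign each job to the least loaded machine:
  Machine 1: jobs [20, 11], load = 31
  Machine 2: jobs [12, 11, 5], load = 28
Makespan = max load = 31

31


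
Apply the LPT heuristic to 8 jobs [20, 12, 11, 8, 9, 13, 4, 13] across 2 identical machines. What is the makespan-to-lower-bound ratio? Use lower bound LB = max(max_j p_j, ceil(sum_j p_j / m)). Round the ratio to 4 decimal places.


LPT order: [20, 13, 13, 12, 11, 9, 8, 4]
Machine loads after assignment: [45, 45]
LPT makespan = 45
Lower bound = max(max_job, ceil(total/2)) = max(20, 45) = 45
Ratio = 45 / 45 = 1.0

1.0


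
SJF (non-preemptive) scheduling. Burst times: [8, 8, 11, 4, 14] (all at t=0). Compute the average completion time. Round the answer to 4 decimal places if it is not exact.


SJF order (ascending): [4, 8, 8, 11, 14]
Completion times:
  Job 1: burst=4, C=4
  Job 2: burst=8, C=12
  Job 3: burst=8, C=20
  Job 4: burst=11, C=31
  Job 5: burst=14, C=45
Average completion = 112/5 = 22.4

22.4


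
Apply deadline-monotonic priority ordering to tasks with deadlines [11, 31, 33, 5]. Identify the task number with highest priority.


Sort tasks by relative deadline (ascending):
  Task 4: deadline = 5
  Task 1: deadline = 11
  Task 2: deadline = 31
  Task 3: deadline = 33
Priority order (highest first): [4, 1, 2, 3]
Highest priority task = 4

4


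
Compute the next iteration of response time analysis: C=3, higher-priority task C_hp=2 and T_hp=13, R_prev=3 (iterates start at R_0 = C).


R_next = C + ceil(R_prev / T_hp) * C_hp
ceil(3 / 13) = ceil(0.2308) = 1
Interference = 1 * 2 = 2
R_next = 3 + 2 = 5

5


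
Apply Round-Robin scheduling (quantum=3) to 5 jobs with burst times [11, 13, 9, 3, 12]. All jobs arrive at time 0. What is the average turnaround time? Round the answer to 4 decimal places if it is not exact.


Time quantum = 3
Execution trace:
  J1 runs 3 units, time = 3
  J2 runs 3 units, time = 6
  J3 runs 3 units, time = 9
  J4 runs 3 units, time = 12
  J5 runs 3 units, time = 15
  J1 runs 3 units, time = 18
  J2 runs 3 units, time = 21
  J3 runs 3 units, time = 24
  J5 runs 3 units, time = 27
  J1 runs 3 units, time = 30
  J2 runs 3 units, time = 33
  J3 runs 3 units, time = 36
  J5 runs 3 units, time = 39
  J1 runs 2 units, time = 41
  J2 runs 3 units, time = 44
  J5 runs 3 units, time = 47
  J2 runs 1 units, time = 48
Finish times: [41, 48, 36, 12, 47]
Average turnaround = 184/5 = 36.8

36.8


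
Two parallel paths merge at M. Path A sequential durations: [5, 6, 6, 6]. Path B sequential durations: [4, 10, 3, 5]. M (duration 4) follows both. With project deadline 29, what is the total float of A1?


Forward pass: ES(A1) = sum of predecessors on chain A = 0
EF = ES + duration = 0 + 5 = 5
Backward pass: LF(M) = deadline = 29; LS(M) = 29 - 4 = 25
LF(A1) = LS(M) - sum(successors on chain A) = 25 - 18 = 7
LS = LF - duration = 7 - 5 = 2
Total float = LS - ES = 2 - 0 = 2

2


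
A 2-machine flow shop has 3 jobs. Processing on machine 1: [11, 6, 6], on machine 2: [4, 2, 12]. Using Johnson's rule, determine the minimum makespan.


Apply Johnson's rule:
  Group 1 (a <= b): [(3, 6, 12)]
  Group 2 (a > b): [(1, 11, 4), (2, 6, 2)]
Optimal job order: [3, 1, 2]
Schedule:
  Job 3: M1 done at 6, M2 done at 18
  Job 1: M1 done at 17, M2 done at 22
  Job 2: M1 done at 23, M2 done at 25
Makespan = 25

25


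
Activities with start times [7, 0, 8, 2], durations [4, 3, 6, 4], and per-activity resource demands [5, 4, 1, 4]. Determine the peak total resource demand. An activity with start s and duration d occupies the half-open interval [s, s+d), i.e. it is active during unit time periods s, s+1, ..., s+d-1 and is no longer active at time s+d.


Each activity i is active on [start_i, start_i + duration_i).
Compute total resource usage per time slot:
  t=0: active resources = [4], total = 4
  t=1: active resources = [4], total = 4
  t=2: active resources = [4, 4], total = 8
  t=3: active resources = [4], total = 4
  t=4: active resources = [4], total = 4
  t=5: active resources = [4], total = 4
  t=6: active resources = [], total = 0
  t=7: active resources = [5], total = 5
  t=8: active resources = [5, 1], total = 6
  t=9: active resources = [5, 1], total = 6
  t=10: active resources = [5, 1], total = 6
  t=11: active resources = [1], total = 1
  t=12: active resources = [1], total = 1
  t=13: active resources = [1], total = 1
Peak resource demand = 8

8


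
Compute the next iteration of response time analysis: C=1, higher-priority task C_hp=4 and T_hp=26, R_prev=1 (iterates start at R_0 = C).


R_next = C + ceil(R_prev / T_hp) * C_hp
ceil(1 / 26) = ceil(0.0385) = 1
Interference = 1 * 4 = 4
R_next = 1 + 4 = 5

5


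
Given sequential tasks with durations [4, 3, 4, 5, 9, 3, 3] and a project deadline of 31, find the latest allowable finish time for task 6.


LF(activity 6) = deadline - sum of successor durations
Successors: activities 7 through 7 with durations [3]
Sum of successor durations = 3
LF = 31 - 3 = 28

28


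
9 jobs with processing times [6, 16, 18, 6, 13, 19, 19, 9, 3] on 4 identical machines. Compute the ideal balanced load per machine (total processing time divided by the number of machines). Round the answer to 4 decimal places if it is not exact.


Total processing time = 6 + 16 + 18 + 6 + 13 + 19 + 19 + 9 + 3 = 109
Number of machines = 4
Ideal balanced load = 109 / 4 = 27.25

27.25


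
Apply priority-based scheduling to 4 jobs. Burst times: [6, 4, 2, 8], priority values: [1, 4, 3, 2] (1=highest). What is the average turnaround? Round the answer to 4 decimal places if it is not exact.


Sort by priority (ascending = highest first):
Order: [(1, 6), (2, 8), (3, 2), (4, 4)]
Completion times:
  Priority 1, burst=6, C=6
  Priority 2, burst=8, C=14
  Priority 3, burst=2, C=16
  Priority 4, burst=4, C=20
Average turnaround = 56/4 = 14.0

14.0


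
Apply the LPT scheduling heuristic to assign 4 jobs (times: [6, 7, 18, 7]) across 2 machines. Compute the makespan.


Sort jobs in decreasing order (LPT): [18, 7, 7, 6]
Assign each job to the least loaded machine:
  Machine 1: jobs [18], load = 18
  Machine 2: jobs [7, 7, 6], load = 20
Makespan = max load = 20

20


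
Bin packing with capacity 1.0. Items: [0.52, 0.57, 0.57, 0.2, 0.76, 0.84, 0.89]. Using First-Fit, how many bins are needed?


Place items sequentially using First-Fit:
  Item 0.52 -> new Bin 1
  Item 0.57 -> new Bin 2
  Item 0.57 -> new Bin 3
  Item 0.2 -> Bin 1 (now 0.72)
  Item 0.76 -> new Bin 4
  Item 0.84 -> new Bin 5
  Item 0.89 -> new Bin 6
Total bins used = 6

6


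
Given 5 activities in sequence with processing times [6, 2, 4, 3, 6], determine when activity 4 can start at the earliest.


Activity 4 starts after activities 1 through 3 complete.
Predecessor durations: [6, 2, 4]
ES = 6 + 2 + 4 = 12

12


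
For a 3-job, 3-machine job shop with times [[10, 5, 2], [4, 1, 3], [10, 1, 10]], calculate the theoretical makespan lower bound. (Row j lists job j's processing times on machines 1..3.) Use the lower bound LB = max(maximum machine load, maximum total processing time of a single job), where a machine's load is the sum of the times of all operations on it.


Machine loads:
  Machine 1: 10 + 4 + 10 = 24
  Machine 2: 5 + 1 + 1 = 7
  Machine 3: 2 + 3 + 10 = 15
Max machine load = 24
Job totals:
  Job 1: 17
  Job 2: 8
  Job 3: 21
Max job total = 21
Lower bound = max(24, 21) = 24

24


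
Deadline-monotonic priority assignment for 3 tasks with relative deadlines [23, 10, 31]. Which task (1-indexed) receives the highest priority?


Sort tasks by relative deadline (ascending):
  Task 2: deadline = 10
  Task 1: deadline = 23
  Task 3: deadline = 31
Priority order (highest first): [2, 1, 3]
Highest priority task = 2

2


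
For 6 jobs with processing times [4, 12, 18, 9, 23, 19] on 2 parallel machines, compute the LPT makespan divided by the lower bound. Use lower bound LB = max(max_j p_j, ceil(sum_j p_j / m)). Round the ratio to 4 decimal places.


LPT order: [23, 19, 18, 12, 9, 4]
Machine loads after assignment: [44, 41]
LPT makespan = 44
Lower bound = max(max_job, ceil(total/2)) = max(23, 43) = 43
Ratio = 44 / 43 = 1.0233

1.0233


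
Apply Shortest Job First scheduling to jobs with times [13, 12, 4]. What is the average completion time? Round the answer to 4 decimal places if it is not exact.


SJF order (ascending): [4, 12, 13]
Completion times:
  Job 1: burst=4, C=4
  Job 2: burst=12, C=16
  Job 3: burst=13, C=29
Average completion = 49/3 = 16.3333

16.3333


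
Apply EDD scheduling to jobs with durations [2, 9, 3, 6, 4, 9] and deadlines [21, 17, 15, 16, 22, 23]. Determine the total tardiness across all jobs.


Sort by due date (EDD order): [(3, 15), (6, 16), (9, 17), (2, 21), (4, 22), (9, 23)]
Compute completion times and tardiness:
  Job 1: p=3, d=15, C=3, tardiness=max(0,3-15)=0
  Job 2: p=6, d=16, C=9, tardiness=max(0,9-16)=0
  Job 3: p=9, d=17, C=18, tardiness=max(0,18-17)=1
  Job 4: p=2, d=21, C=20, tardiness=max(0,20-21)=0
  Job 5: p=4, d=22, C=24, tardiness=max(0,24-22)=2
  Job 6: p=9, d=23, C=33, tardiness=max(0,33-23)=10
Total tardiness = 13

13


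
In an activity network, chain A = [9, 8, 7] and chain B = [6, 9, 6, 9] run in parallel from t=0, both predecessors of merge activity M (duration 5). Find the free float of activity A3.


ES(A3) = sum of predecessors on chain A = 17
EF(A3) = ES + duration = 17 + 7 = 24
Successor of A3 is M. ES(M) = max(sum(A), sum(B)) = max(24, 30) = 30
Free float = ES(successor) - EF(current) = 30 - 24 = 6

6


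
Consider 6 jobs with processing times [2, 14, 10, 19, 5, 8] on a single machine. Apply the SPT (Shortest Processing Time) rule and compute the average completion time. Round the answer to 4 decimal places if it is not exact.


Sort jobs by processing time (SPT order): [2, 5, 8, 10, 14, 19]
Compute completion times sequentially:
  Job 1: processing = 2, completes at 2
  Job 2: processing = 5, completes at 7
  Job 3: processing = 8, completes at 15
  Job 4: processing = 10, completes at 25
  Job 5: processing = 14, completes at 39
  Job 6: processing = 19, completes at 58
Sum of completion times = 146
Average completion time = 146/6 = 24.3333

24.3333


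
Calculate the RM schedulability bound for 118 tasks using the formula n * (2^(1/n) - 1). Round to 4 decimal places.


Compute 2^(1/118) = 1.0058914152
Subtract 1: 1.0058914152 - 1 = 0.0058914152
Multiply by n: 118 * 0.0058914152 = 0.6951869936
Round to 4 dp: 0.6952

0.6952


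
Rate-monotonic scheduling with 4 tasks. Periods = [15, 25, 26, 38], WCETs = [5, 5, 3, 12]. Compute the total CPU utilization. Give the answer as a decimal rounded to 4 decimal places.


Compute individual utilizations (exact fractions):
  Task 1: C/T = 5/15 = 1/3 (approx. 0.3333)
  Task 2: C/T = 5/25 = 1/5 (approx. 0.2)
  Task 3: C/T = 3/26 (approx. 0.1154)
  Task 4: C/T = 12/38 = 6/19 (approx. 0.3158)
Total utilization U = 1/3 + 1/5 + 3/26 + 6/19 = 7147/7410
Rounded to 4 decimal places: U = 0.9645
RM (Liu & Layland) bound for 4 tasks = 0.756828; compare with U = 7147/7410 (approx. 0.964507)
bound < U <= 1, so the RM sufficient condition is not met (inconclusive; an exact test such as response-time analysis is needed).

0.9645


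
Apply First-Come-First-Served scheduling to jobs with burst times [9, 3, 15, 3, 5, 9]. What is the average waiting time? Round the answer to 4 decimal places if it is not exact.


FCFS order (as given): [9, 3, 15, 3, 5, 9]
Waiting times:
  Job 1: wait = 0
  Job 2: wait = 9
  Job 3: wait = 12
  Job 4: wait = 27
  Job 5: wait = 30
  Job 6: wait = 35
Sum of waiting times = 113
Average waiting time = 113/6 = 18.8333

18.8333


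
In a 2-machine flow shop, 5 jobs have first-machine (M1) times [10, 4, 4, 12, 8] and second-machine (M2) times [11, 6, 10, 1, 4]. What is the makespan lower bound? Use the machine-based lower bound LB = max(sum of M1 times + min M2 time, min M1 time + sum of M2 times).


LB1 = sum(M1 times) + min(M2 times) = 38 + 1 = 39
LB2 = min(M1 times) + sum(M2 times) = 4 + 32 = 36
Lower bound = max(LB1, LB2) = max(39, 36) = 39

39


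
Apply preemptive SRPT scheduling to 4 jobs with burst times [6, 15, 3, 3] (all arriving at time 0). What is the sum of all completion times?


Since all jobs arrive at t=0, SRPT equals SPT ordering.
SPT order: [3, 3, 6, 15]
Completion times:
  Job 1: p=3, C=3
  Job 2: p=3, C=6
  Job 3: p=6, C=12
  Job 4: p=15, C=27
Total completion time = 3 + 6 + 12 + 27 = 48

48


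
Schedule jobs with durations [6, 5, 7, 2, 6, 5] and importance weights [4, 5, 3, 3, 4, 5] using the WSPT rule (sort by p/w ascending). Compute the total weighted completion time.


Compute p/w ratios and sort ascending (WSPT): [(2, 3), (5, 5), (5, 5), (6, 4), (6, 4), (7, 3)]
Compute weighted completion times:
  Job (p=2,w=3): C=2, w*C=3*2=6
  Job (p=5,w=5): C=7, w*C=5*7=35
  Job (p=5,w=5): C=12, w*C=5*12=60
  Job (p=6,w=4): C=18, w*C=4*18=72
  Job (p=6,w=4): C=24, w*C=4*24=96
  Job (p=7,w=3): C=31, w*C=3*31=93
Total weighted completion time = 362

362


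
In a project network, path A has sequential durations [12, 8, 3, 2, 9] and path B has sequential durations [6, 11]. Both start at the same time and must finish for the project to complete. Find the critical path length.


Path A total = 12 + 8 + 3 + 2 + 9 = 34
Path B total = 6 + 11 = 17
Critical path = longest path = max(34, 17) = 34

34


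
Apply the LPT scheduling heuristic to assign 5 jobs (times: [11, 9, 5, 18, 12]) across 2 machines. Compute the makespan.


Sort jobs in decreasing order (LPT): [18, 12, 11, 9, 5]
Assign each job to the least loaded machine:
  Machine 1: jobs [18, 9], load = 27
  Machine 2: jobs [12, 11, 5], load = 28
Makespan = max load = 28

28


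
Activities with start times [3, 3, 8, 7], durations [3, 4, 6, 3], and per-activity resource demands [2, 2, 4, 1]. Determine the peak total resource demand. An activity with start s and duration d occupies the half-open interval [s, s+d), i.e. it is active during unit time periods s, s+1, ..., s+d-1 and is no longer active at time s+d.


Each activity i is active on [start_i, start_i + duration_i).
Compute total resource usage per time slot:
  t=0: active resources = [], total = 0
  t=1: active resources = [], total = 0
  t=2: active resources = [], total = 0
  t=3: active resources = [2, 2], total = 4
  t=4: active resources = [2, 2], total = 4
  t=5: active resources = [2, 2], total = 4
  t=6: active resources = [2], total = 2
  t=7: active resources = [1], total = 1
  t=8: active resources = [4, 1], total = 5
  t=9: active resources = [4, 1], total = 5
  t=10: active resources = [4], total = 4
  t=11: active resources = [4], total = 4
  t=12: active resources = [4], total = 4
  t=13: active resources = [4], total = 4
Peak resource demand = 5

5


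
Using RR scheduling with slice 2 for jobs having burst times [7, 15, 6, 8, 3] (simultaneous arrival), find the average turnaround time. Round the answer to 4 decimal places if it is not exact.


Time quantum = 2
Execution trace:
  J1 runs 2 units, time = 2
  J2 runs 2 units, time = 4
  J3 runs 2 units, time = 6
  J4 runs 2 units, time = 8
  J5 runs 2 units, time = 10
  J1 runs 2 units, time = 12
  J2 runs 2 units, time = 14
  J3 runs 2 units, time = 16
  J4 runs 2 units, time = 18
  J5 runs 1 units, time = 19
  J1 runs 2 units, time = 21
  J2 runs 2 units, time = 23
  J3 runs 2 units, time = 25
  J4 runs 2 units, time = 27
  J1 runs 1 units, time = 28
  J2 runs 2 units, time = 30
  J4 runs 2 units, time = 32
  J2 runs 2 units, time = 34
  J2 runs 2 units, time = 36
  J2 runs 2 units, time = 38
  J2 runs 1 units, time = 39
Finish times: [28, 39, 25, 32, 19]
Average turnaround = 143/5 = 28.6

28.6


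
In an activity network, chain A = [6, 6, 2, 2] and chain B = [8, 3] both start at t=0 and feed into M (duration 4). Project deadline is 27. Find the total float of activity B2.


Forward pass: ES(B2) = sum of predecessors on chain B = 8
EF = ES + duration = 8 + 3 = 11
Backward pass: LF(M) = deadline = 27; LS(M) = 27 - 4 = 23
LF(B2) = LS(M) - sum(successors on chain B) = 23 - 0 = 23
LS = LF - duration = 23 - 3 = 20
Total float = LS - ES = 20 - 8 = 12

12


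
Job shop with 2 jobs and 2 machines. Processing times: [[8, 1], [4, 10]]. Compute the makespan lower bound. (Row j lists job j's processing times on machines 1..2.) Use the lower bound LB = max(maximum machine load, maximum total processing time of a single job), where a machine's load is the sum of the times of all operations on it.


Machine loads:
  Machine 1: 8 + 4 = 12
  Machine 2: 1 + 10 = 11
Max machine load = 12
Job totals:
  Job 1: 9
  Job 2: 14
Max job total = 14
Lower bound = max(12, 14) = 14

14


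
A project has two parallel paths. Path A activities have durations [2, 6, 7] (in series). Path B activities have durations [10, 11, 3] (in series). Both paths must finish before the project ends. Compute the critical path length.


Path A total = 2 + 6 + 7 = 15
Path B total = 10 + 11 + 3 = 24
Critical path = longest path = max(15, 24) = 24

24


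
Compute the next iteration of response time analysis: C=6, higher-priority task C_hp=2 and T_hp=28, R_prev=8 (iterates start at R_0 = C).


R_next = C + ceil(R_prev / T_hp) * C_hp
ceil(8 / 28) = ceil(0.2857) = 1
Interference = 1 * 2 = 2
R_next = 6 + 2 = 8
R_next = R_prev, so the iteration has converged (response time = 8).

8


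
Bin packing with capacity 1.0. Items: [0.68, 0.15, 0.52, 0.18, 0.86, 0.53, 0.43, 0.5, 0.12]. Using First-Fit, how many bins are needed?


Place items sequentially using First-Fit:
  Item 0.68 -> new Bin 1
  Item 0.15 -> Bin 1 (now 0.83)
  Item 0.52 -> new Bin 2
  Item 0.18 -> Bin 2 (now 0.7)
  Item 0.86 -> new Bin 3
  Item 0.53 -> new Bin 4
  Item 0.43 -> Bin 4 (now 0.96)
  Item 0.5 -> new Bin 5
  Item 0.12 -> Bin 1 (now 0.95)
Total bins used = 5

5


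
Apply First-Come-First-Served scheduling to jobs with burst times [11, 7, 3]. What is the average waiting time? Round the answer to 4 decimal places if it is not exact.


FCFS order (as given): [11, 7, 3]
Waiting times:
  Job 1: wait = 0
  Job 2: wait = 11
  Job 3: wait = 18
Sum of waiting times = 29
Average waiting time = 29/3 = 9.6667

9.6667


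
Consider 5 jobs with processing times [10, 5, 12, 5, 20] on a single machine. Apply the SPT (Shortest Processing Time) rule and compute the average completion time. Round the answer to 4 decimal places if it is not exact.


Sort jobs by processing time (SPT order): [5, 5, 10, 12, 20]
Compute completion times sequentially:
  Job 1: processing = 5, completes at 5
  Job 2: processing = 5, completes at 10
  Job 3: processing = 10, completes at 20
  Job 4: processing = 12, completes at 32
  Job 5: processing = 20, completes at 52
Sum of completion times = 119
Average completion time = 119/5 = 23.8

23.8


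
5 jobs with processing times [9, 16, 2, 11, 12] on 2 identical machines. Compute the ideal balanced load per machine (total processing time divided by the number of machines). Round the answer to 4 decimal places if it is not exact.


Total processing time = 9 + 16 + 2 + 11 + 12 = 50
Number of machines = 2
Ideal balanced load = 50 / 2 = 25.0

25.0
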